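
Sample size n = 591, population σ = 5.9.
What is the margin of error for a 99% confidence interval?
Margin of error = 0.63

Margin of error = z* · σ/√n
= 2.576 · 5.9/√591
= 2.576 · 5.9/24.3105
= 0.63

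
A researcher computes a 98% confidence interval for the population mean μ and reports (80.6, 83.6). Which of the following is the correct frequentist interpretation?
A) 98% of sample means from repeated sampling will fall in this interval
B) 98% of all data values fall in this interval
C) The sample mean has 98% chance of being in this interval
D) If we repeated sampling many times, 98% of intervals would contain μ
D

A) Wrong — coverage applies to intervals containing μ, not to future x̄ values.
B) Wrong — a CI is about the parameter μ, not individual data values.
C) Wrong — x̄ is observed and sits in the interval by construction.
D) Correct — this is the frequentist long-run coverage interpretation.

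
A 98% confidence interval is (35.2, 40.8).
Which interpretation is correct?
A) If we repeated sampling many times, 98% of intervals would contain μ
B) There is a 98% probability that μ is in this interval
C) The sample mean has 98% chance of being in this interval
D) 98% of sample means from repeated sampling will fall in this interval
A

A) Correct — this is the frequentist long-run coverage interpretation.
B) Wrong — μ is fixed; the randomness lives in the interval, not in μ.
C) Wrong — x̄ is observed and sits in the interval by construction.
D) Wrong — coverage applies to intervals containing μ, not to future x̄ values.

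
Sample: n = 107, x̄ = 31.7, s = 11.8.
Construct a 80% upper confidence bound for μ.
μ ≤ 32.66

Upper bound (one-sided):
t* = 0.845 (one-sided for 80%)
Upper bound = x̄ + t* · s/√n = 31.7 + 0.845 · 11.8/√107 = 32.66

We are 80% confident that μ ≤ 32.66.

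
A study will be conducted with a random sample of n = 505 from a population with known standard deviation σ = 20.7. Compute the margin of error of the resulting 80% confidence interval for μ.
Margin of error = 1.18

Margin of error = z* · σ/√n
= 1.282 · 20.7/√505
= 1.282 · 20.7/22.4722
= 1.18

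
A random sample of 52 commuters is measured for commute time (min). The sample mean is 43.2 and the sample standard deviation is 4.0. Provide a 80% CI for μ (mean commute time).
(42.48, 43.92)

t-interval (σ unknown):
df = n - 1 = 51
t* = 1.298 for 80% confidence

Margin of error = t* · s/√n = 1.298 · 4.0/√52 = 0.72

CI: (42.48, 43.92)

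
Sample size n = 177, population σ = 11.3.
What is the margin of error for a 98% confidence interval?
Margin of error = 1.98

Margin of error = z* · σ/√n
= 2.326 · 11.3/√177
= 2.326 · 11.3/13.3041
= 1.98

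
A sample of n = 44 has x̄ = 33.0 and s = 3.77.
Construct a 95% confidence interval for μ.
(31.85, 34.15)

t-interval (σ unknown):
df = n - 1 = 43
t* = 2.017 for 95% confidence

Margin of error = t* · s/√n = 2.017 · 3.77/√44 = 1.15

CI: (31.85, 34.15)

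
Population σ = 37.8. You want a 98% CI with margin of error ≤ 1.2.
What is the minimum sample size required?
n ≥ 5369

For margin E ≤ 1.2:
n ≥ (z* · σ / E)²
n ≥ (2.326 · 37.8 / 1.2)²
n ≥ 5368.35

Minimum n = 5369 (rounding up)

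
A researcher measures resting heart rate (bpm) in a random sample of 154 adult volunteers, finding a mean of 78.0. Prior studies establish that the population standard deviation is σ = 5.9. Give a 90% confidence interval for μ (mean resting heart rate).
(77.22, 78.78)

z-interval (σ known):
z* = 1.645 for 90% confidence

Margin of error = z* · σ/√n = 1.645 · 5.9/√154 = 0.78

CI: (78.0 - 0.78, 78.0 + 0.78) = (77.22, 78.78)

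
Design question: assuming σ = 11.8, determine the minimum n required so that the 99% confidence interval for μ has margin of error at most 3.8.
n ≥ 64

For margin E ≤ 3.8:
n ≥ (z* · σ / E)²
n ≥ (2.576 · 11.8 / 3.8)²
n ≥ 63.99

Minimum n = 64 (rounding up)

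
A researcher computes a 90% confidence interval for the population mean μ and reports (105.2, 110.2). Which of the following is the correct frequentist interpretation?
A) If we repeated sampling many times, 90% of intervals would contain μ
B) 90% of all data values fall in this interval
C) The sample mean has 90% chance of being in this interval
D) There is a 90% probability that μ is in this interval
A

A) Correct — this is the frequentist long-run coverage interpretation.
B) Wrong — a CI is about the parameter μ, not individual data values.
C) Wrong — x̄ is observed and sits in the interval by construction.
D) Wrong — μ is fixed; the randomness lives in the interval, not in μ.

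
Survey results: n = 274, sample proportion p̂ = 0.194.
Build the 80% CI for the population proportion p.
(0.163, 0.225)

Proportion CI:
SE = √(p̂(1-p̂)/n) = √(0.194 · 0.806 / 274) = 0.02389

z* = 1.282
Margin = z* · SE = 1.282 · 0.02389 = 0.0306

CI: 0.194 ± 0.0306 = (0.163, 0.225)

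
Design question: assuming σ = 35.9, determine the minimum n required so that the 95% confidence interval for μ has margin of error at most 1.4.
n ≥ 2527

For margin E ≤ 1.4:
n ≥ (z* · σ / E)²
n ≥ (1.960 · 35.9 / 1.4)²
n ≥ 2526.07

Minimum n = 2527 (rounding up)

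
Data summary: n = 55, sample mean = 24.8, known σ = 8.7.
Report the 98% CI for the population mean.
(22.07, 27.53)

z-interval (σ known):
z* = 2.326 for 98% confidence

Margin of error = z* · σ/√n = 2.326 · 8.7/√55 = 2.73

CI: (24.8 - 2.73, 24.8 + 2.73) = (22.07, 27.53)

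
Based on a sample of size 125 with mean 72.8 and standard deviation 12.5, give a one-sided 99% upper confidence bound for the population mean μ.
μ ≤ 75.44

Upper bound (one-sided):
t* = 2.357 (one-sided for 99%)
Upper bound = x̄ + t* · s/√n = 72.8 + 2.357 · 12.5/√125 = 75.44

We are 99% confident that μ ≤ 75.44.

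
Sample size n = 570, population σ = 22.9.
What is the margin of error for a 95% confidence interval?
Margin of error = 1.88

Margin of error = z* · σ/√n
= 1.960 · 22.9/√570
= 1.960 · 22.9/23.8747
= 1.88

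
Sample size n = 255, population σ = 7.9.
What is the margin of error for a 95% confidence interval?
Margin of error = 0.97

Margin of error = z* · σ/√n
= 1.960 · 7.9/√255
= 1.960 · 7.9/15.9687
= 0.97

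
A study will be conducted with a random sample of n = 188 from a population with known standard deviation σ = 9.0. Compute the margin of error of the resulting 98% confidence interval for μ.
Margin of error = 1.53

Margin of error = z* · σ/√n
= 2.326 · 9.0/√188
= 2.326 · 9.0/13.7113
= 1.53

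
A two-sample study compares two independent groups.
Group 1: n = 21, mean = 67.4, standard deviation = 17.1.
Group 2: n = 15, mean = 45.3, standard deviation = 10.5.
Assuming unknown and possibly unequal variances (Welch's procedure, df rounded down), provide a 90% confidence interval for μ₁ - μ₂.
(14.30, 29.90)

Difference: x̄₁ - x̄₂ = 22.10
SE = √(s₁²/n₁ + s₂²/n₂) = √(17.1²/21 + 10.5²/15) = 4.6124
df = 33.39 → 33 (Welch–Satterthwaite, rounded down)
t* = 1.692

CI: 22.10 ± 1.692 · 4.6124 = 22.10 ± 7.80 = (14.30, 29.90)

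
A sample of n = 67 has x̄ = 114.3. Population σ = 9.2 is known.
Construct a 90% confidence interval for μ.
(112.45, 116.15)

z-interval (σ known):
z* = 1.645 for 90% confidence

Margin of error = z* · σ/√n = 1.645 · 9.2/√67 = 1.85

CI: (114.3 - 1.85, 114.3 + 1.85) = (112.45, 116.15)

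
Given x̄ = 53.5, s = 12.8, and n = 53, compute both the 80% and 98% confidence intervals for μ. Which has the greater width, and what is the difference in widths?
98% CI is wider by 3.88

df = 52
80% CI: t* = 1.298, (51.22, 55.78), width = 2 · t* · s/√n = 4.56
98% CI: t* = 2.400, (49.28, 57.72), width = 2 · t* · s/√n = 8.44

The 98% CI is wider by 8.44 - 4.56 = 3.88.
Higher confidence requires a wider interval.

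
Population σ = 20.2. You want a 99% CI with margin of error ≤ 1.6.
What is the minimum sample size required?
n ≥ 1058

For margin E ≤ 1.6:
n ≥ (z* · σ / E)²
n ≥ (2.576 · 20.2 / 1.6)²
n ≥ 1057.68

Minimum n = 1058 (rounding up)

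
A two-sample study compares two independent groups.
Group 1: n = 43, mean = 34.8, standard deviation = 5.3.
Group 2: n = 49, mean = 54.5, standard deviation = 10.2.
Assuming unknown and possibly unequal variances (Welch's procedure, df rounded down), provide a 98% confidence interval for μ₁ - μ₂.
(-23.66, -15.74)

Difference: x̄₁ - x̄₂ = -19.70
SE = √(s₁²/n₁ + s₂²/n₂) = √(5.3²/43 + 10.2²/49) = 1.6663
df = 74.07 → 74 (Welch–Satterthwaite, rounded down)
t* = 2.378

CI: -19.70 ± 2.378 · 1.6663 = -19.70 ± 3.96 = (-23.66, -15.74)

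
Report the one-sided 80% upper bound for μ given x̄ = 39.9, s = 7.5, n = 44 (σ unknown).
μ ≤ 40.86

Upper bound (one-sided):
t* = 0.850 (one-sided for 80%)
Upper bound = x̄ + t* · s/√n = 39.9 + 0.850 · 7.5/√44 = 40.86

We are 80% confident that μ ≤ 40.86.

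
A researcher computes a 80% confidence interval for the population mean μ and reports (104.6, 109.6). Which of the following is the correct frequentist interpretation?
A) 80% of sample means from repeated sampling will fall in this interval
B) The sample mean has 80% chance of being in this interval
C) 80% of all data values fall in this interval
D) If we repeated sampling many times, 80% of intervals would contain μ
D

A) Wrong — coverage applies to intervals containing μ, not to future x̄ values.
B) Wrong — x̄ is observed and sits in the interval by construction.
C) Wrong — a CI is about the parameter μ, not individual data values.
D) Correct — this is the frequentist long-run coverage interpretation.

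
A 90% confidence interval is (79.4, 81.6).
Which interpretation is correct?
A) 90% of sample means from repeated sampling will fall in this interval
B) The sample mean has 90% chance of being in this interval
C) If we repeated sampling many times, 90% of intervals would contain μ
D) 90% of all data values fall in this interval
C

A) Wrong — coverage applies to intervals containing μ, not to future x̄ values.
B) Wrong — x̄ is observed and sits in the interval by construction.
C) Correct — this is the frequentist long-run coverage interpretation.
D) Wrong — a CI is about the parameter μ, not individual data values.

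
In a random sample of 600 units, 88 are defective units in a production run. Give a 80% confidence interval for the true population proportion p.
(0.128, 0.165)

Proportion CI:
p̂ = 88/600 = 0.14667
SE = √(p̂(1-p̂)/n) = √(0.14667 · 0.85333 / 600) = 0.01444

z* = 1.282
Margin = z* · SE = 1.282 · 0.01444 = 0.0185

CI: 0.14667 ± 0.0185 = (0.128, 0.165)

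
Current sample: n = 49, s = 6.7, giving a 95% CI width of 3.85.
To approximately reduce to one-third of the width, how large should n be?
n ≈ 441

CI width ∝ 1/√n
To reduce width by factor 3, need √n to grow by 3 → need 3² = 9 times as many samples.

Current: n = 49, width = 3.85
New: n = 441, width ≈ 1.25

Width reduced by factor of 3.85/1.25 = 3.08.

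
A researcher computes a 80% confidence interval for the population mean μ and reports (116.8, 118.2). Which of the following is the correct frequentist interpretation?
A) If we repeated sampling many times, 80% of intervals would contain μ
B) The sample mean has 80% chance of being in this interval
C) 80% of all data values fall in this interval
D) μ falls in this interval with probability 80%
A

A) Correct — this is the frequentist long-run coverage interpretation.
B) Wrong — x̄ is observed and sits in the interval by construction.
C) Wrong — a CI is about the parameter μ, not individual data values.
D) Wrong — μ is fixed; the randomness lives in the interval, not in μ.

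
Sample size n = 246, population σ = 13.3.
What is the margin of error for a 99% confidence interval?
Margin of error = 2.18

Margin of error = z* · σ/√n
= 2.576 · 13.3/√246
= 2.576 · 13.3/15.6844
= 2.18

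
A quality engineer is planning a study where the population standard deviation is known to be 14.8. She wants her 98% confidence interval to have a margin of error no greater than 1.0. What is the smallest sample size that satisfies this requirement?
n ≥ 1186

For margin E ≤ 1.0:
n ≥ (z* · σ / E)²
n ≥ (2.326 · 14.8 / 1.0)²
n ≥ 1185.07

Minimum n = 1186 (rounding up)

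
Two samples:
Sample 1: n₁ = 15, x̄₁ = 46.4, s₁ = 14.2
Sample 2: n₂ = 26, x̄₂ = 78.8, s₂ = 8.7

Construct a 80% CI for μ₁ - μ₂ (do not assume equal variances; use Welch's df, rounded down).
(-37.76, -27.04)

Difference: x̄₁ - x̄₂ = -32.40
SE = √(s₁²/n₁ + s₂²/n₂) = √(14.2²/15 + 8.7²/26) = 4.0440
df = 20.19 → 20 (Welch–Satterthwaite, rounded down)
t* = 1.325

CI: -32.40 ± 1.325 · 4.0440 = -32.40 ± 5.36 = (-37.76, -27.04)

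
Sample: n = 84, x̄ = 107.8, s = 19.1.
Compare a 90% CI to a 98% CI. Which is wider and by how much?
98% CI is wider by 2.96

df = 83
90% CI: t* = 1.663, (104.33, 111.27), width = 2 · t* · s/√n = 6.93
98% CI: t* = 2.372, (102.86, 112.74), width = 2 · t* · s/√n = 9.89

The 98% CI is wider by 9.89 - 6.93 = 2.96.
Higher confidence requires a wider interval.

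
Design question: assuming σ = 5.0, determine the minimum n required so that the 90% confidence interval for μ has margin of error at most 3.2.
n ≥ 7

For margin E ≤ 3.2:
n ≥ (z* · σ / E)²
n ≥ (1.645 · 5.0 / 3.2)²
n ≥ 6.61

Minimum n = 7 (rounding up)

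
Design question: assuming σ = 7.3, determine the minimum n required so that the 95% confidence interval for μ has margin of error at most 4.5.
n ≥ 11

For margin E ≤ 4.5:
n ≥ (z* · σ / E)²
n ≥ (1.960 · 7.3 / 4.5)²
n ≥ 10.11

Minimum n = 11 (rounding up)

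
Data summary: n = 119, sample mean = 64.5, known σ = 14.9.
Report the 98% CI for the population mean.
(61.32, 67.68)

z-interval (σ known):
z* = 2.326 for 98% confidence

Margin of error = z* · σ/√n = 2.326 · 14.9/√119 = 3.18

CI: (64.5 - 3.18, 64.5 + 3.18) = (61.32, 67.68)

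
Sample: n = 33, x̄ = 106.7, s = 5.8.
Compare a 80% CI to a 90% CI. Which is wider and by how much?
90% CI is wider by 0.78

df = 32
80% CI: t* = 1.309, (105.38, 108.02), width = 2 · t* · s/√n = 2.64
90% CI: t* = 1.694, (104.99, 108.41), width = 2 · t* · s/√n = 3.42

The 90% CI is wider by 3.42 - 2.64 = 0.78.
Higher confidence requires a wider interval.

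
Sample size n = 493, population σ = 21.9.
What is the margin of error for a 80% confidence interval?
Margin of error = 1.26

Margin of error = z* · σ/√n
= 1.282 · 21.9/√493
= 1.282 · 21.9/22.2036
= 1.26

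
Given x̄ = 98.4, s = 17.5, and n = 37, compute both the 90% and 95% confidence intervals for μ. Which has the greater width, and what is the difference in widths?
95% CI is wider by 1.96

df = 36
90% CI: t* = 1.688, (93.54, 103.26), width = 2 · t* · s/√n = 9.71
95% CI: t* = 2.028, (92.57, 104.23), width = 2 · t* · s/√n = 11.67

The 95% CI is wider by 11.67 - 9.71 = 1.96.
Higher confidence requires a wider interval.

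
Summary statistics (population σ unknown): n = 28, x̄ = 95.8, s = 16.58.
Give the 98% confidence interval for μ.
(88.05, 103.55)

t-interval (σ unknown):
df = n - 1 = 27
t* = 2.473 for 98% confidence

Margin of error = t* · s/√n = 2.473 · 16.58/√28 = 7.75

CI: (88.05, 103.55)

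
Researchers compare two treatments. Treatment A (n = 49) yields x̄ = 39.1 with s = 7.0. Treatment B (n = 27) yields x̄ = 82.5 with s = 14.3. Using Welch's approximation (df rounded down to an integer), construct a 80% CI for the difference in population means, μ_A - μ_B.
(-47.23, -39.57)

Difference: x̄₁ - x̄₂ = -43.40
SE = √(s₁²/n₁ + s₂²/n₂) = √(7.0²/49 + 14.3²/27) = 2.9281
df = 33.01 → 33 (Welch–Satterthwaite, rounded down)
t* = 1.308

CI: -43.40 ± 1.308 · 2.9281 = -43.40 ± 3.83 = (-47.23, -39.57)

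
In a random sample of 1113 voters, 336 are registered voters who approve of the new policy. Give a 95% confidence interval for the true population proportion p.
(0.275, 0.329)

Proportion CI:
p̂ = 336/1113 = 0.30189
SE = √(p̂(1-p̂)/n) = √(0.30189 · 0.69811 / 1113) = 0.01376

z* = 1.960
Margin = z* · SE = 1.960 · 0.01376 = 0.0270

CI: 0.30189 ± 0.0270 = (0.275, 0.329)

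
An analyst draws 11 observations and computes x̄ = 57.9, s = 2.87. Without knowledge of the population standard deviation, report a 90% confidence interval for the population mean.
(56.33, 59.47)

t-interval (σ unknown):
df = n - 1 = 10
t* = 1.812 for 90% confidence

Margin of error = t* · s/√n = 1.812 · 2.87/√11 = 1.57

CI: (56.33, 59.47)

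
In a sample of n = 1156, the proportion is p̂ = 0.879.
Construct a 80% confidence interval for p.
(0.867, 0.891)

Proportion CI:
SE = √(p̂(1-p̂)/n) = √(0.879 · 0.121 / 1156) = 0.00959

z* = 1.282
Margin = z* · SE = 1.282 · 0.00959 = 0.0123

CI: 0.879 ± 0.0123 = (0.867, 0.891)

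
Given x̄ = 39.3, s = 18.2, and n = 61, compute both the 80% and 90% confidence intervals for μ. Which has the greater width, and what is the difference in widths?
90% CI is wider by 1.75

df = 60
80% CI: t* = 1.296, (36.28, 42.32), width = 2 · t* · s/√n = 6.04
90% CI: t* = 1.671, (35.41, 43.19), width = 2 · t* · s/√n = 7.79

The 90% CI is wider by 7.79 - 6.04 = 1.75.
Higher confidence requires a wider interval.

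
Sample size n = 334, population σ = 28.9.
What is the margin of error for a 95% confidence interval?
Margin of error = 3.10

Margin of error = z* · σ/√n
= 1.960 · 28.9/√334
= 1.960 · 28.9/18.2757
= 3.10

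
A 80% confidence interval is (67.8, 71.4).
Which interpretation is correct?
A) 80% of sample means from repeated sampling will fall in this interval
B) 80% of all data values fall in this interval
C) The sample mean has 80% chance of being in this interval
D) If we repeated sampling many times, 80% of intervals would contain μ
D

A) Wrong — coverage applies to intervals containing μ, not to future x̄ values.
B) Wrong — a CI is about the parameter μ, not individual data values.
C) Wrong — x̄ is observed and sits in the interval by construction.
D) Correct — this is the frequentist long-run coverage interpretation.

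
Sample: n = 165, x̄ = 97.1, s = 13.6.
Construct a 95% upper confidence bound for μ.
μ ≤ 98.85

Upper bound (one-sided):
t* = 1.654 (one-sided for 95%)
Upper bound = x̄ + t* · s/√n = 97.1 + 1.654 · 13.6/√165 = 98.85

We are 95% confident that μ ≤ 98.85.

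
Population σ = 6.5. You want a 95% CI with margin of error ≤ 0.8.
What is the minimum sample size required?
n ≥ 254

For margin E ≤ 0.8:
n ≥ (z* · σ / E)²
n ≥ (1.960 · 6.5 / 0.8)²
n ≥ 253.61

Minimum n = 254 (rounding up)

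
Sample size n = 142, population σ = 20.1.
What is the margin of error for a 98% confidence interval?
Margin of error = 3.92

Margin of error = z* · σ/√n
= 2.326 · 20.1/√142
= 2.326 · 20.1/11.9164
= 3.92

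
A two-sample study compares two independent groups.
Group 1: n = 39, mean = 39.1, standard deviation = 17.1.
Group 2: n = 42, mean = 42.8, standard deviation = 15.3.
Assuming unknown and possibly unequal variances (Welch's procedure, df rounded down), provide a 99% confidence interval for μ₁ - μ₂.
(-13.25, 5.85)

Difference: x̄₁ - x̄₂ = -3.70
SE = √(s₁²/n₁ + s₂²/n₂) = √(17.1²/39 + 15.3²/42) = 3.6154
df = 76.38 → 76 (Welch–Satterthwaite, rounded down)
t* = 2.642

CI: -3.70 ± 2.642 · 3.6154 = -3.70 ± 9.55 = (-13.25, 5.85)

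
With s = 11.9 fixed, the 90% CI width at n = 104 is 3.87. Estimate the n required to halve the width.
n ≈ 416

CI width ∝ 1/√n
To reduce width by factor 2, need √n to grow by 2 → need 2² = 4 times as many samples.

Current: n = 104, width = 3.87
New: n = 416, width ≈ 1.92

Width reduced by factor of 3.87/1.92 = 2.02.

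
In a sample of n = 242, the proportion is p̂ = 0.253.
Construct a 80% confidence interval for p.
(0.217, 0.289)

Proportion CI:
SE = √(p̂(1-p̂)/n) = √(0.253 · 0.747 / 242) = 0.02795

z* = 1.282
Margin = z* · SE = 1.282 · 0.02795 = 0.0358

CI: 0.253 ± 0.0358 = (0.217, 0.289)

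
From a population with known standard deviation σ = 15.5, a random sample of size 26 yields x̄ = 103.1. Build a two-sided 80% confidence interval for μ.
(99.20, 107.00)

z-interval (σ known):
z* = 1.282 for 80% confidence

Margin of error = z* · σ/√n = 1.282 · 15.5/√26 = 3.90

CI: (103.1 - 3.90, 103.1 + 3.90) = (99.20, 107.00)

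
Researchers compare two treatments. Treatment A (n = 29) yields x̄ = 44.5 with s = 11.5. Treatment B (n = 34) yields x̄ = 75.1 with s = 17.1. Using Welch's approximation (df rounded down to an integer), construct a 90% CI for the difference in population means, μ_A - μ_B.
(-36.67, -24.53)

Difference: x̄₁ - x̄₂ = -30.60
SE = √(s₁²/n₁ + s₂²/n₂) = √(11.5²/29 + 17.1²/34) = 3.6278
df = 58.04 → 58 (Welch–Satterthwaite, rounded down)
t* = 1.672

CI: -30.60 ± 1.672 · 3.6278 = -30.60 ± 6.07 = (-36.67, -24.53)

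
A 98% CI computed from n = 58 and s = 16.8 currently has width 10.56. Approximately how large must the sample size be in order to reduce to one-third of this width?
n ≈ 522

CI width ∝ 1/√n
To reduce width by factor 3, need √n to grow by 3 → need 3² = 9 times as many samples.

Current: n = 58, width = 10.56
New: n = 522, width ≈ 3.43

Width reduced by factor of 10.56/3.43 = 3.08.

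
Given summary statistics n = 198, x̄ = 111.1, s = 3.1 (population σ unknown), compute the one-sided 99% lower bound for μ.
μ ≥ 110.58

Lower bound (one-sided):
t* = 2.345 (one-sided for 99%)
Lower bound = x̄ - t* · s/√n = 111.1 - 2.345 · 3.1/√198 = 110.58

We are 99% confident that μ ≥ 110.58.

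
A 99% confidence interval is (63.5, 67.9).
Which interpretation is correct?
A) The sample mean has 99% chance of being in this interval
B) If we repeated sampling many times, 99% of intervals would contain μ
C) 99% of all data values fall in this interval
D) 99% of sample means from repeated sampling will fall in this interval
B

A) Wrong — x̄ is observed and sits in the interval by construction.
B) Correct — this is the frequentist long-run coverage interpretation.
C) Wrong — a CI is about the parameter μ, not individual data values.
D) Wrong — coverage applies to intervals containing μ, not to future x̄ values.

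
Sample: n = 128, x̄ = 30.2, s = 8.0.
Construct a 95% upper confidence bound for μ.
μ ≤ 31.37

Upper bound (one-sided):
t* = 1.657 (one-sided for 95%)
Upper bound = x̄ + t* · s/√n = 30.2 + 1.657 · 8.0/√128 = 31.37

We are 95% confident that μ ≤ 31.37.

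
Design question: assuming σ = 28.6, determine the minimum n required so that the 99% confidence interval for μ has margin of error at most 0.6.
n ≥ 15078

For margin E ≤ 0.6:
n ≥ (z* · σ / E)²
n ≥ (2.576 · 28.6 / 0.6)²
n ≥ 15077.22

Minimum n = 15078 (rounding up)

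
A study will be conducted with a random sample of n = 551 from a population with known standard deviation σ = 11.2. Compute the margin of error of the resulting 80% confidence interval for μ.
Margin of error = 0.61

Margin of error = z* · σ/√n
= 1.282 · 11.2/√551
= 1.282 · 11.2/23.4734
= 0.61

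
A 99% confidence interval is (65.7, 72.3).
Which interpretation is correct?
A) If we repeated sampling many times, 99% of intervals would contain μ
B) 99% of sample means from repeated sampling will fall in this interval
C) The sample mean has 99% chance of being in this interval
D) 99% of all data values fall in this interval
A

A) Correct — this is the frequentist long-run coverage interpretation.
B) Wrong — coverage applies to intervals containing μ, not to future x̄ values.
C) Wrong — x̄ is observed and sits in the interval by construction.
D) Wrong — a CI is about the parameter μ, not individual data values.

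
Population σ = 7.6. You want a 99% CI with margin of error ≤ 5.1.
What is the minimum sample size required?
n ≥ 15

For margin E ≤ 5.1:
n ≥ (z* · σ / E)²
n ≥ (2.576 · 7.6 / 5.1)²
n ≥ 14.74

Minimum n = 15 (rounding up)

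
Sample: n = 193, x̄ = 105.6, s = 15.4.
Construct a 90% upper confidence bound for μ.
μ ≤ 107.03

Upper bound (one-sided):
t* = 1.286 (one-sided for 90%)
Upper bound = x̄ + t* · s/√n = 105.6 + 1.286 · 15.4/√193 = 107.03

We are 90% confident that μ ≤ 107.03.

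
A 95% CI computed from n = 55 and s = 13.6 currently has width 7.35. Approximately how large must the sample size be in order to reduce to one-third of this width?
n ≈ 495

CI width ∝ 1/√n
To reduce width by factor 3, need √n to grow by 3 → need 3² = 9 times as many samples.

Current: n = 55, width = 7.35
New: n = 495, width ≈ 2.40

Width reduced by factor of 7.35/2.40 = 3.06.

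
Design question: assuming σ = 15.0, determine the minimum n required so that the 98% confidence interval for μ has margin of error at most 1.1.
n ≥ 1007

For margin E ≤ 1.1:
n ≥ (z* · σ / E)²
n ≥ (2.326 · 15.0 / 1.1)²
n ≥ 1006.04

Minimum n = 1007 (rounding up)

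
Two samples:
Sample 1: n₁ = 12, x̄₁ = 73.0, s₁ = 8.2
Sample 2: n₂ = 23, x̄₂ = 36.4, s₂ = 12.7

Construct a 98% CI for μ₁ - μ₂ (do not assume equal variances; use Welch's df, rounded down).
(27.89, 45.31)

Difference: x̄₁ - x̄₂ = 36.60
SE = √(s₁²/n₁ + s₂²/n₂) = √(8.2²/12 + 12.7²/23) = 3.5519
df = 31.27 → 31 (Welch–Satterthwaite, rounded down)
t* = 2.453

CI: 36.60 ± 2.453 · 3.5519 = 36.60 ± 8.71 = (27.89, 45.31)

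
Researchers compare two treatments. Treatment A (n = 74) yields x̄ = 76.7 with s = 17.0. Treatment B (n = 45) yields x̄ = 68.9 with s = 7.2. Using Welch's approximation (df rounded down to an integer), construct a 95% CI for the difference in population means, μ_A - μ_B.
(3.34, 12.26)

Difference: x̄₁ - x̄₂ = 7.80
SE = √(s₁²/n₁ + s₂²/n₂) = √(17.0²/74 + 7.2²/45) = 2.2489
df = 106.98 → 106 (Welch–Satterthwaite, rounded down)
t* = 1.983

CI: 7.80 ± 1.983 · 2.2489 = 7.80 ± 4.46 = (3.34, 12.26)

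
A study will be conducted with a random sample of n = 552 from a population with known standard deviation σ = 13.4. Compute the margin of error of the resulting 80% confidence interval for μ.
Margin of error = 0.73

Margin of error = z* · σ/√n
= 1.282 · 13.4/√552
= 1.282 · 13.4/23.4947
= 0.73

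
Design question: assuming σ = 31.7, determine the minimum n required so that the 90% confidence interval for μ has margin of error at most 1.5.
n ≥ 1209

For margin E ≤ 1.5:
n ≥ (z* · σ / E)²
n ≥ (1.645 · 31.7 / 1.5)²
n ≥ 1208.56

Minimum n = 1209 (rounding up)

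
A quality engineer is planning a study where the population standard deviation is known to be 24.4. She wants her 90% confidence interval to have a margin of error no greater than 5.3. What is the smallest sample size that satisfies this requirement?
n ≥ 58

For margin E ≤ 5.3:
n ≥ (z* · σ / E)²
n ≥ (1.645 · 24.4 / 5.3)²
n ≥ 57.35

Minimum n = 58 (rounding up)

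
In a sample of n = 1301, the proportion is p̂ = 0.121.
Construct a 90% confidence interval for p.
(0.106, 0.136)

Proportion CI:
SE = √(p̂(1-p̂)/n) = √(0.121 · 0.879 / 1301) = 0.00904

z* = 1.645
Margin = z* · SE = 1.645 · 0.00904 = 0.0149

CI: 0.121 ± 0.0149 = (0.106, 0.136)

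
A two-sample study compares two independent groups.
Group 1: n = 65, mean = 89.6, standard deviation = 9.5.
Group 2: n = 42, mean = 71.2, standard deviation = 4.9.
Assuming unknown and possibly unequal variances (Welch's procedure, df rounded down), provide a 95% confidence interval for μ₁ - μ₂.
(15.62, 21.18)

Difference: x̄₁ - x̄₂ = 18.40
SE = √(s₁²/n₁ + s₂²/n₂) = √(9.5²/65 + 4.9²/42) = 1.4000
df = 100.86 → 100 (Welch–Satterthwaite, rounded down)
t* = 1.984

CI: 18.40 ± 1.984 · 1.4000 = 18.40 ± 2.78 = (15.62, 21.18)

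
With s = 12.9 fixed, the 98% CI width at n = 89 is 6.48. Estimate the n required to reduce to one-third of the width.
n ≈ 801

CI width ∝ 1/√n
To reduce width by factor 3, need √n to grow by 3 → need 3² = 9 times as many samples.

Current: n = 89, width = 6.48
New: n = 801, width ≈ 2.12

Width reduced by factor of 6.48/2.12 = 3.06.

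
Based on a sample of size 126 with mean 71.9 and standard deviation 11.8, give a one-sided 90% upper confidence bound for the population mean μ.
μ ≤ 73.25

Upper bound (one-sided):
t* = 1.288 (one-sided for 90%)
Upper bound = x̄ + t* · s/√n = 71.9 + 1.288 · 11.8/√126 = 73.25

We are 90% confident that μ ≤ 73.25.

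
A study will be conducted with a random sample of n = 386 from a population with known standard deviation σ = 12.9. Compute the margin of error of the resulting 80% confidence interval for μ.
Margin of error = 0.84

Margin of error = z* · σ/√n
= 1.282 · 12.9/√386
= 1.282 · 12.9/19.6469
= 0.84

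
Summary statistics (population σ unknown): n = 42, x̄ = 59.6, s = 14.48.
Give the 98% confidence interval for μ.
(54.19, 65.01)

t-interval (σ unknown):
df = n - 1 = 41
t* = 2.421 for 98% confidence

Margin of error = t* · s/√n = 2.421 · 14.48/√42 = 5.41

CI: (54.19, 65.01)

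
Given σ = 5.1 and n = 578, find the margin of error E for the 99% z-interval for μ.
Margin of error = 0.55

Margin of error = z* · σ/√n
= 2.576 · 5.1/√578
= 2.576 · 5.1/24.0416
= 0.55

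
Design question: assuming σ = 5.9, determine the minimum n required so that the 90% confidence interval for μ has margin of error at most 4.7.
n ≥ 5

For margin E ≤ 4.7:
n ≥ (z* · σ / E)²
n ≥ (1.645 · 5.9 / 4.7)²
n ≥ 4.26

Minimum n = 5 (rounding up)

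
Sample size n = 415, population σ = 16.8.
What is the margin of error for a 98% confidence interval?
Margin of error = 1.92

Margin of error = z* · σ/√n
= 2.326 · 16.8/√415
= 2.326 · 16.8/20.3715
= 1.92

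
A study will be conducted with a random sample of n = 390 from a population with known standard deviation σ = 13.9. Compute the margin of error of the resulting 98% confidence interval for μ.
Margin of error = 1.64

Margin of error = z* · σ/√n
= 2.326 · 13.9/√390
= 2.326 · 13.9/19.7484
= 1.64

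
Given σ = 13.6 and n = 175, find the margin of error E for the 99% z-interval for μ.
Margin of error = 2.65

Margin of error = z* · σ/√n
= 2.576 · 13.6/√175
= 2.576 · 13.6/13.2288
= 2.65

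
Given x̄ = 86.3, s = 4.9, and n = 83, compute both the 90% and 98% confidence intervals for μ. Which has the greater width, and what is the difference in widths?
98% CI is wider by 0.76

df = 82
90% CI: t* = 1.664, (85.41, 87.19), width = 2 · t* · s/√n = 1.79
98% CI: t* = 2.373, (85.02, 87.58), width = 2 · t* · s/√n = 2.55

The 98% CI is wider by 2.55 - 1.79 = 0.76.
Higher confidence requires a wider interval.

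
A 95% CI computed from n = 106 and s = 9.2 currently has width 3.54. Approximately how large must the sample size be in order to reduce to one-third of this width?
n ≈ 954

CI width ∝ 1/√n
To reduce width by factor 3, need √n to grow by 3 → need 3² = 9 times as many samples.

Current: n = 106, width = 3.54
New: n = 954, width ≈ 1.17

Width reduced by factor of 3.54/1.17 = 3.03.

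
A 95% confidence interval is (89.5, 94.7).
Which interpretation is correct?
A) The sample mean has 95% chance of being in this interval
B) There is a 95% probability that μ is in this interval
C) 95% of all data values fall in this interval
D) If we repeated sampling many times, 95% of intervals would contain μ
D

A) Wrong — x̄ is observed and sits in the interval by construction.
B) Wrong — μ is fixed; the randomness lives in the interval, not in μ.
C) Wrong — a CI is about the parameter μ, not individual data values.
D) Correct — this is the frequentist long-run coverage interpretation.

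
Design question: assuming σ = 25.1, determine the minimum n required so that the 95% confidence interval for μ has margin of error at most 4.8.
n ≥ 106

For margin E ≤ 4.8:
n ≥ (z* · σ / E)²
n ≥ (1.960 · 25.1 / 4.8)²
n ≥ 105.05

Minimum n = 106 (rounding up)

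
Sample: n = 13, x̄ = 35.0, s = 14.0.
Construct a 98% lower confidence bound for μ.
μ ≥ 26.06

Lower bound (one-sided):
t* = 2.303 (one-sided for 98%)
Lower bound = x̄ - t* · s/√n = 35.0 - 2.303 · 14.0/√13 = 26.06

We are 98% confident that μ ≥ 26.06.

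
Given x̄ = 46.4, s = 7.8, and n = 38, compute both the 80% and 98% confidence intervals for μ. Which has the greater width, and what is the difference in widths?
98% CI is wider by 2.85

df = 37
80% CI: t* = 1.305, (44.75, 48.05), width = 2 · t* · s/√n = 3.30
98% CI: t* = 2.431, (43.32, 49.48), width = 2 · t* · s/√n = 6.15

The 98% CI is wider by 6.15 - 3.30 = 2.85.
Higher confidence requires a wider interval.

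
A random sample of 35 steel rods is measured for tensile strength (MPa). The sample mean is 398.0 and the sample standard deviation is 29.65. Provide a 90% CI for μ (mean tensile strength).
(389.53, 406.47)

t-interval (σ unknown):
df = n - 1 = 34
t* = 1.691 for 90% confidence

Margin of error = t* · s/√n = 1.691 · 29.65/√35 = 8.47

CI: (389.53, 406.47)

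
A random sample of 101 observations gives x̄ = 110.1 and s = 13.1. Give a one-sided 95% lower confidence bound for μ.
μ ≥ 107.94

Lower bound (one-sided):
t* = 1.660 (one-sided for 95%)
Lower bound = x̄ - t* · s/√n = 110.1 - 1.660 · 13.1/√101 = 107.94

We are 95% confident that μ ≥ 107.94.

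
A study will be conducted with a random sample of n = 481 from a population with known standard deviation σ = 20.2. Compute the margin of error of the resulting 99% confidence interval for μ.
Margin of error = 2.37

Margin of error = z* · σ/√n
= 2.576 · 20.2/√481
= 2.576 · 20.2/21.9317
= 2.37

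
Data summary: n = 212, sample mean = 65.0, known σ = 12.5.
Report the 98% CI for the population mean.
(63.00, 67.00)

z-interval (σ known):
z* = 2.326 for 98% confidence

Margin of error = z* · σ/√n = 2.326 · 12.5/√212 = 2.00

CI: (65.0 - 2.00, 65.0 + 2.00) = (63.00, 67.00)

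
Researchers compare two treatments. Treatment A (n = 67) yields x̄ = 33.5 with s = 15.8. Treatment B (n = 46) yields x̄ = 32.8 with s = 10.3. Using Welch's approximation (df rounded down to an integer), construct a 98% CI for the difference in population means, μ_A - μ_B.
(-5.10, 6.50)

Difference: x̄₁ - x̄₂ = 0.70
SE = √(s₁²/n₁ + s₂²/n₂) = √(15.8²/67 + 10.3²/46) = 2.4561
df = 110.76 → 110 (Welch–Satterthwaite, rounded down)
t* = 2.361

CI: 0.70 ± 2.361 · 2.4561 = 0.70 ± 5.80 = (-5.10, 6.50)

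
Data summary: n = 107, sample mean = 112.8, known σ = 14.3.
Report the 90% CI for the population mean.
(110.53, 115.07)

z-interval (σ known):
z* = 1.645 for 90% confidence

Margin of error = z* · σ/√n = 1.645 · 14.3/√107 = 2.27

CI: (112.8 - 2.27, 112.8 + 2.27) = (110.53, 115.07)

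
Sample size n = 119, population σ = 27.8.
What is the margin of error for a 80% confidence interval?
Margin of error = 3.27

Margin of error = z* · σ/√n
= 1.282 · 27.8/√119
= 1.282 · 27.8/10.9087
= 3.27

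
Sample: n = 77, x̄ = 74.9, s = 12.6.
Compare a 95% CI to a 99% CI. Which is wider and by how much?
99% CI is wider by 1.87

df = 76
95% CI: t* = 1.992, (72.04, 77.76), width = 2 · t* · s/√n = 5.72
99% CI: t* = 2.642, (71.11, 78.69), width = 2 · t* · s/√n = 7.59

The 99% CI is wider by 7.59 - 5.72 = 1.87.
Higher confidence requires a wider interval.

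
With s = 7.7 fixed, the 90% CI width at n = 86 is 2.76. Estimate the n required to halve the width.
n ≈ 344

CI width ∝ 1/√n
To reduce width by factor 2, need √n to grow by 2 → need 2² = 4 times as many samples.

Current: n = 86, width = 2.76
New: n = 344, width ≈ 1.37

Width reduced by factor of 2.76/1.37 = 2.01.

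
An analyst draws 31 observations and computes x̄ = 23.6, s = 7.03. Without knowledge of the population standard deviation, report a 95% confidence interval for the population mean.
(21.02, 26.18)

t-interval (σ unknown):
df = n - 1 = 30
t* = 2.042 for 95% confidence

Margin of error = t* · s/√n = 2.042 · 7.03/√31 = 2.58

CI: (21.02, 26.18)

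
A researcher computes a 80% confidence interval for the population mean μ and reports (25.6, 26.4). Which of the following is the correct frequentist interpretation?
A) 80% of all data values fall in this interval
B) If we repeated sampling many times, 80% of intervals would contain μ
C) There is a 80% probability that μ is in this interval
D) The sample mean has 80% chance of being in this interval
B

A) Wrong — a CI is about the parameter μ, not individual data values.
B) Correct — this is the frequentist long-run coverage interpretation.
C) Wrong — μ is fixed; the randomness lives in the interval, not in μ.
D) Wrong — x̄ is observed and sits in the interval by construction.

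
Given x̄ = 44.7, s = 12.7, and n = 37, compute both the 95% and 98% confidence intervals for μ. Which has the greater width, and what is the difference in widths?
98% CI is wider by 1.69

df = 36
95% CI: t* = 2.028, (40.47, 48.93), width = 2 · t* · s/√n = 8.47
98% CI: t* = 2.434, (39.62, 49.78), width = 2 · t* · s/√n = 10.16

The 98% CI is wider by 10.16 - 8.47 = 1.69.
Higher confidence requires a wider interval.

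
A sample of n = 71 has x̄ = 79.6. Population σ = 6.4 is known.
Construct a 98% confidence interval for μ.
(77.83, 81.37)

z-interval (σ known):
z* = 2.326 for 98% confidence

Margin of error = z* · σ/√n = 2.326 · 6.4/√71 = 1.77

CI: (79.6 - 1.77, 79.6 + 1.77) = (77.83, 81.37)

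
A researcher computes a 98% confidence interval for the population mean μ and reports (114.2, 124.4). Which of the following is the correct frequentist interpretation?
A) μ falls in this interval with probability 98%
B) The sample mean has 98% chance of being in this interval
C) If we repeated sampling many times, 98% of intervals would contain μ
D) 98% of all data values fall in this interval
C

A) Wrong — μ is fixed; the randomness lives in the interval, not in μ.
B) Wrong — x̄ is observed and sits in the interval by construction.
C) Correct — this is the frequentist long-run coverage interpretation.
D) Wrong — a CI is about the parameter μ, not individual data values.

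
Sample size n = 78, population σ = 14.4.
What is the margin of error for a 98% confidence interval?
Margin of error = 3.79

Margin of error = z* · σ/√n
= 2.326 · 14.4/√78
= 2.326 · 14.4/8.8318
= 3.79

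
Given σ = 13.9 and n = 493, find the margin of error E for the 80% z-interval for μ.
Margin of error = 0.80

Margin of error = z* · σ/√n
= 1.282 · 13.9/√493
= 1.282 · 13.9/22.2036
= 0.80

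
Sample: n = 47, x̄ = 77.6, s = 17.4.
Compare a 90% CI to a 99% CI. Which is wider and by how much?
99% CI is wider by 5.12

df = 46
90% CI: t* = 1.679, (73.34, 81.86), width = 2 · t* · s/√n = 8.52
99% CI: t* = 2.687, (70.78, 84.42), width = 2 · t* · s/√n = 13.64

The 99% CI is wider by 13.64 - 8.52 = 5.12.
Higher confidence requires a wider interval.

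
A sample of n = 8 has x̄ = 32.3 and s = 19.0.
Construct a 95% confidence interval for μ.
(16.41, 48.19)

t-interval (σ unknown):
df = n - 1 = 7
t* = 2.365 for 95% confidence

Margin of error = t* · s/√n = 2.365 · 19.0/√8 = 15.89

CI: (16.41, 48.19)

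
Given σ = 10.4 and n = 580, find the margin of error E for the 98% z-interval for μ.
Margin of error = 1.00

Margin of error = z* · σ/√n
= 2.326 · 10.4/√580
= 2.326 · 10.4/24.0832
= 1.00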